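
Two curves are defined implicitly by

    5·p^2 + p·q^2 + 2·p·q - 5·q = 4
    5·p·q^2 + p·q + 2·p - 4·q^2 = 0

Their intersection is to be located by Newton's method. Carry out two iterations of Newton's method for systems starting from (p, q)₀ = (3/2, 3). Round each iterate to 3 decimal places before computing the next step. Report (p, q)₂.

(1.194, 0.680)

At (3/2, 3): F = (14.750, 39.000).
Jacobian J = [[10·p + q^2 + 2·q, 2·p·q + 2·p - 5], [5·q^2 + q + 2, 10·p·q + p - 8·q]].
At the point, J = [[30.000, 7.000], [50.000, 22.500]] (det J = 325.000).
Solving J·Δ = −F gives Δ = (-0.181, -1.331).
Then the next iterate is (p, q)₁ = (1.319, 1.669).
Round to (1.319, 1.669) and repeat: F = (4.43078, 12.06794), J = [[19.31356, 2.04082], [17.59680, 9.98111]].
Δ = (-0.125, -0.989), so (p, q)₂ = (1.194, 0.680).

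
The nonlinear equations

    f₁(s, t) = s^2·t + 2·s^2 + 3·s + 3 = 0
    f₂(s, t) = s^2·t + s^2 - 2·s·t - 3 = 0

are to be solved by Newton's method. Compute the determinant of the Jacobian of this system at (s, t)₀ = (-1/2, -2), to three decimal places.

J = [[2·s·t + 4·s + 3, s^2], [2·s·t + 2·s - 2·t, s^2 - 2·s]].
At the point, J = [[3.000, 0.250], [5.000, 1.250]].
det J = 2.500.

2.500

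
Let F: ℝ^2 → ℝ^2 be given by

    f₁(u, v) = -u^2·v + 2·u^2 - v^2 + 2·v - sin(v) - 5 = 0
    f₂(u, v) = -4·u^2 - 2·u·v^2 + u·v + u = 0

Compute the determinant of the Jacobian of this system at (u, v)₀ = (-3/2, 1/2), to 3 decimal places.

J = [[-2·u·v + 4·u, -u^2 - 2·v - cos(v) + 2], [-8·u - 2·v^2 + v + 1, -4·u·v + u]].
At the point, J = [[-4.500, -2.12758], [13.000, 1.500]].
det J = 20.909.

20.909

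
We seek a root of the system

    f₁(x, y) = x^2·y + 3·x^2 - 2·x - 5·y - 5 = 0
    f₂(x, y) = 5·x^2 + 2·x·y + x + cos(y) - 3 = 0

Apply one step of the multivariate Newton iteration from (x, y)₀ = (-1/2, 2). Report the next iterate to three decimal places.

At (-1/2, 2): F = (-12.750, -4.66615).
Jacobian J = [[2·x·y + 6·x - 2, x^2 - 5], [10·x + 2·y + 1, 2·x - sin(y)]].
At the point, J = [[-7.000, -4.750], [0.000, -1.90930]] (det J = 13.36508).
Solving J·Δ = −F gives Δ = (-0.163, -2.444).
Then the next iterate is (x, y)₁ = (-0.663, -0.444).

(-0.663, -0.444)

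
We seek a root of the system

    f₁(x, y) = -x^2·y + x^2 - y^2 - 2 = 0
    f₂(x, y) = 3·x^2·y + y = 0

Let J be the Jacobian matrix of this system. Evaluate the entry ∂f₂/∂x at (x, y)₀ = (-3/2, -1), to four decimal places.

9.0000

∂f₂/∂x = 6·x·y.
At (-3/2, -1) this is 9.0000.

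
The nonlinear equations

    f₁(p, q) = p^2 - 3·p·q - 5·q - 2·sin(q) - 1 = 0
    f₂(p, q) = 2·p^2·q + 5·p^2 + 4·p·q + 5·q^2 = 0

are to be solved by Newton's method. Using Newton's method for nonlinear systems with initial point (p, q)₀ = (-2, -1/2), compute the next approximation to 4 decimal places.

(-3.1409, 7.8573)

At (-2, -1/2): F = (3.458851, 21.2500).
Jacobian J = [[2·p - 3·q, -3·p - 2·cos(q) - 5], [4·p·q + 10·p + 4·q, 2·p^2 + 4·p + 10·q]].
At the point, J = [[-2.5000, -0.755165], [-18.0000, -5.0000]] (det J = -1.092972).
Solving J·Δ = −F gives Δ = (-1.1409, 8.3573).
Then the next iterate is (p, q)₁ = (-3.1409, 7.8573).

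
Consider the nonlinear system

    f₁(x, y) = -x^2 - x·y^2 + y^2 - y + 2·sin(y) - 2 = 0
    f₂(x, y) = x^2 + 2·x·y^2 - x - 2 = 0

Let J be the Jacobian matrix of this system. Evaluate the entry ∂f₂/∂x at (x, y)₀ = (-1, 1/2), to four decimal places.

∂f₂/∂x = 2·x + 2·y^2 - 1.
At (-1, 1/2) this is -2.5000.

-2.5000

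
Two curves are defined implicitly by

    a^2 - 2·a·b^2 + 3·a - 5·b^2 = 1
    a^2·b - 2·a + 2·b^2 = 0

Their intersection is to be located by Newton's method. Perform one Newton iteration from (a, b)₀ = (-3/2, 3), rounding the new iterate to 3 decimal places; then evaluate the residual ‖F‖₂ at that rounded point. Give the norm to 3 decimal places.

At (-3/2, 3): F = (-21.250, 27.750).
Jacobian J = [[2·a - 2·b^2 + 3, -4·a·b - 10·b], [2·a·b - 2, a^2 + 4·b]].
At the point, J = [[-18.000, -12.000], [-11.000, 14.250]] (det J = -388.500).
Solving J·Δ = −F gives Δ = (0.078, -1.887).
Then the next iterate is (a, b)₁ = (-1.422, 1.113).
Re-evaluating at (-1.422, 1.113): F = (-5.91470, 7.57212), so ‖F‖₂ = 9.608.

9.608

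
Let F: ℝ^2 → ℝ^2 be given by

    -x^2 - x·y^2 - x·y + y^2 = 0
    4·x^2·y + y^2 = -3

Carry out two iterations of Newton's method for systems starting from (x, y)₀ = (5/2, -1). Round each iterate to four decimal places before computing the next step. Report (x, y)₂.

At (5/2, -1): F = (-5.2500, -21.0000).
Jacobian J = [[-2·x - y^2 - y, -2·x·y - x + 2·y], [8·x·y, 4·x^2 + 2·y]].
At the point, J = [[-5.0000, 0.5000], [-20.0000, 23.0000]] (det J = -105.0000).
Solving J·Δ = −F gives Δ = (-1.0500, 0.0000).
Then the next iterate is (x, y)₁ = (1.4500, -1.0000).
Round to (1.4500, -1.0000) and repeat: F = (-1.1025, -4.4100), J = [[-2.9000, -0.5500], [-11.6000, 6.4100]].
Δ = (-0.3802, 0.0000), so (x, y)₂ = (1.0698, -1.0000).

(1.0698, -1.0000)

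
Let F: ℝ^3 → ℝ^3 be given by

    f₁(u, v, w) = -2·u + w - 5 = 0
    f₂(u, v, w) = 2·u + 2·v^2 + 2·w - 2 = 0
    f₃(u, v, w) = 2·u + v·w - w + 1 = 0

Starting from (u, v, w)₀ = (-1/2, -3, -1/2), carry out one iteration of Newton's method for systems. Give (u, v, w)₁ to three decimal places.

At (-1/2, -3, -1/2): F = (-4.500, 14.000, 2.000).
Jacobian J = [[-2, 0, 1], [2, 4·v, 2], [2, w, v - 1]].
At the point, J = [[-2.000, 0.000, 1.000], [2.000, -12.000, 2.000], [2.000, -0.500, -4.000]] (det J = -75.000).
Solving J·Δ = −F gives Δ = (-2.713, 0.560, -0.927).
Then the next iterate is (u, v, w)₁ = (-3.213, -2.440, -1.427).

(-3.213, -2.440, -1.427)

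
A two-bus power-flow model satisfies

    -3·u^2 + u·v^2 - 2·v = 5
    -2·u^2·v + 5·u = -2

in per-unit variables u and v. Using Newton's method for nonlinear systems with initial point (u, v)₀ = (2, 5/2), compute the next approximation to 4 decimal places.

(1.1566, 3.0813)

At (2, 5/2): F = (-9.5000, -8.0000).
Jacobian J = [[-6·u + v^2, 2·u·v - 2], [-4·u·v + 5, -2·u^2]].
At the point, J = [[-5.7500, 8.0000], [-15.0000, -8.0000]] (det J = 166.0000).
Solving J·Δ = −F gives Δ = (-0.8434, 0.5813).
Then the next iterate is (u, v)₁ = (1.1566, 3.0813).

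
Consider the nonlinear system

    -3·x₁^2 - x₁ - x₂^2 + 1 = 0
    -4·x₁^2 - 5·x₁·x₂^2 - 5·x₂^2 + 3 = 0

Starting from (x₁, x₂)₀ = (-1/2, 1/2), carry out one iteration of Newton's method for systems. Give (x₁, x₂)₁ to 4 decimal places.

(-0.4444, 1.1111)

At (-1/2, 1/2): F = (0.5000, 1.3750).
Jacobian J = [[-6·x₁ - 1, -2·x₂], [-8·x₁ - 5·x₂^2, -10·x₁·x₂ - 10·x₂]].
At the point, J = [[2.0000, -1.0000], [2.7500, -2.5000]] (det J = -2.2500).
Solving J·Δ = −F gives Δ = (0.0556, 0.6111).
Then the next iterate is (x₁, x₂)₁ = (-0.4444, 1.1111).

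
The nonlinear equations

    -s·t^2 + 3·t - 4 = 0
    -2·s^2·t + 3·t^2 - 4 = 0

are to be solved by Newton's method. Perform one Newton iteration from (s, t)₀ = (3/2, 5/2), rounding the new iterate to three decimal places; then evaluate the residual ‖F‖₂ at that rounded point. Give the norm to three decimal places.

2.215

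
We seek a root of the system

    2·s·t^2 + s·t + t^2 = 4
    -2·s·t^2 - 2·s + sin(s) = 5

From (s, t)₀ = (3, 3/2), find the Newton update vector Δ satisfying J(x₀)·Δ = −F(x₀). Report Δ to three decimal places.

At (3, 3/2): F = (16.250, -24.35888).
Jacobian J = [[2·t^2 + t, 4·s·t + s + 2·t], [-2·t^2 + cos(s) - 2, -4·s·t]].
At the point, J = [[6.000, 24.000], [-7.48999, -18.000]] (det J = 71.75982).
Solving J·Δ = −F gives Δ = (-4.071, 0.341).

(-4.071, 0.341)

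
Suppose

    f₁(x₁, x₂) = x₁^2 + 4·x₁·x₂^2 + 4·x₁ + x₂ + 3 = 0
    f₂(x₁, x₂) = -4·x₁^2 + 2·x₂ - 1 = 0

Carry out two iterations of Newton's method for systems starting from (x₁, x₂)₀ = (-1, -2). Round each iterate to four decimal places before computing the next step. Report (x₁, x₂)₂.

At (-1, -2): F = (-18.0000, -9.0000).
Jacobian J = [[2·x₁ + 4·x₂^2 + 4, 8·x₁·x₂ + 1], [-8·x₁, 2]].
At the point, J = [[18.0000, 17.0000], [8.0000, 2.0000]] (det J = -100.0000).
Solving J·Δ = −F gives Δ = (1.1700, -0.1800).
Then the next iterate is (x₁, x₂)₁ = (0.1700, -2.1800).
Round to (0.1700, -2.1800) and repeat: F = (4.760532, -5.4756), J = [[23.3496, -1.9648], [-1.3600, 2.0000]].
Δ = (0.0281, 2.7569), so (x₁, x₂)₂ = (0.1981, 0.5769).

(0.1981, 0.5769)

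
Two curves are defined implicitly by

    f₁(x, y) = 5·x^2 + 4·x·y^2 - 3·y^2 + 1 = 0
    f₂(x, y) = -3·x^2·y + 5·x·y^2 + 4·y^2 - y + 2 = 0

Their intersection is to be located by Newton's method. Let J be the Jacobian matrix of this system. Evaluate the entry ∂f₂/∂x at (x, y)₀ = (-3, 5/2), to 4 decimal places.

∂f₂/∂x = -6·x·y + 5·y^2.
At (-3, 5/2) this is 76.2500.

76.2500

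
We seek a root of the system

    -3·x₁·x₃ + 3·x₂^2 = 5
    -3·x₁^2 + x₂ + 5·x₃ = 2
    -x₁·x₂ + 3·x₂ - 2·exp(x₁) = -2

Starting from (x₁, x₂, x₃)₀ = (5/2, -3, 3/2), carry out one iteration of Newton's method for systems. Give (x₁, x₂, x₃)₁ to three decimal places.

(1.406, -2.035, 1.274)

At (5/2, -3, 3/2): F = (10.750, -16.250, -23.86499).
Jacobian J = [[-3·x₃, 6·x₂, -3·x₁], [-6·x₁, 1, 5], [-x₂ - 2·exp(x₁), -x₁ + 3, 0]].
At the point, J = [[-4.500, -18.000, -7.500], [-15.000, 1.000, 5.000], [-21.36499, 0.500, 0.000]] (det J = 1830.11150).
Solving J·Δ = −F gives Δ = (-1.094, 0.965, -0.226).
Then the next iterate is (x₁, x₂, x₃)₁ = (1.406, -2.035, 1.274).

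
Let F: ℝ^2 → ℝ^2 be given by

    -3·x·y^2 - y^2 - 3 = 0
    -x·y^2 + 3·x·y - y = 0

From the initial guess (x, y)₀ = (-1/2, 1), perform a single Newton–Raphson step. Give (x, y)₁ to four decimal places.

At (-1/2, 1): F = (-2.5000, -2.0000).
Jacobian J = [[-3·y^2, -6·x·y - 2·y], [-y^2 + 3·y, -2·x·y + 3·x - 1]].
At the point, J = [[-3.0000, 1.0000], [2.0000, -1.5000]] (det J = 2.5000).
Solving J·Δ = −F gives Δ = (-2.3000, -4.4000).
Then the next iterate is (x, y)₁ = (-2.8000, -3.4000).

(-2.8000, -3.4000)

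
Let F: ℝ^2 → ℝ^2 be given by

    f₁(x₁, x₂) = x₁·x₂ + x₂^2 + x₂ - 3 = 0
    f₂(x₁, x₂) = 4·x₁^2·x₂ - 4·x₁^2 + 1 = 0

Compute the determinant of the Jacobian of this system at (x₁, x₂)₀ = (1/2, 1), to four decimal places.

1.0000

J = [[x₂, x₁ + 2·x₂ + 1], [8·x₁·x₂ - 8·x₁, 4·x₁^2]].
At the point, J = [[1.0000, 3.5000], [0.0000, 1.0000]].
det J = 1.0000.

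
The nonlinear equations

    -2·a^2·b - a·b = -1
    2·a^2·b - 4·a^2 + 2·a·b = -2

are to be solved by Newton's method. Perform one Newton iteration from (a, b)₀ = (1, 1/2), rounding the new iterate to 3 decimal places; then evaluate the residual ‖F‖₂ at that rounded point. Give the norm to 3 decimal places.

At (1, 1/2): F = (-0.500, 0.000).
Jacobian J = [[-4·a·b - b, -2·a^2 - a], [4·a·b - 8·a + 2·b, 2·a^2 + 2·a]].
At the point, J = [[-2.500, -3.000], [-5.000, 4.000]] (det J = -25.000).
Solving J·Δ = −F gives Δ = (-0.080, -0.100).
Then the next iterate is (a, b)₁ = (0.920, 0.400).
Re-evaluating at (0.920, 0.400): F = (-0.04512, 0.02752), so ‖F‖₂ = 0.053.

0.053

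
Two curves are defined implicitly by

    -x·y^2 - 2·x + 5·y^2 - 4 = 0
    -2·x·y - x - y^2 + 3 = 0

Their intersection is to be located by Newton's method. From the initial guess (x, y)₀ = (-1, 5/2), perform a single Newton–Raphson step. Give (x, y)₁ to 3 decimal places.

At (-1, 5/2): F = (35.500, 2.750).
Jacobian J = [[-y^2 - 2, -2·x·y + 10·y], [-2·y - 1, -2·x - 2·y]].
At the point, J = [[-8.250, 30.000], [-6.000, -3.000]] (det J = 204.750).
Solving J·Δ = −F gives Δ = (0.923, -0.929).
Then the next iterate is (x, y)₁ = (-0.077, 1.571).

(-0.077, 1.571)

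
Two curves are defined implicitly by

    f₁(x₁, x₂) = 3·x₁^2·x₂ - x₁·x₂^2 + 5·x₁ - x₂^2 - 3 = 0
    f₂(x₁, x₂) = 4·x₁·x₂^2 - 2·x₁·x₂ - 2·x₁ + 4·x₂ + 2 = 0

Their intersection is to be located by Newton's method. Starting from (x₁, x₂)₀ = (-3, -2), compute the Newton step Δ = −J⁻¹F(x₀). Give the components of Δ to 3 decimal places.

At (-3, -2): F = (-64.000, -60.000).
Jacobian J = [[6·x₁·x₂ - x₂^2 + 5, 3·x₁^2 - 2·x₁·x₂ - 2·x₂], [4·x₂^2 - 2·x₂ - 2, 8·x₁·x₂ - 2·x₁ + 4]].
At the point, J = [[37.000, 19.000], [18.000, 58.000]] (det J = 1804.000).
Solving J·Δ = −F gives Δ = (1.426, 0.592).

(1.426, 0.592)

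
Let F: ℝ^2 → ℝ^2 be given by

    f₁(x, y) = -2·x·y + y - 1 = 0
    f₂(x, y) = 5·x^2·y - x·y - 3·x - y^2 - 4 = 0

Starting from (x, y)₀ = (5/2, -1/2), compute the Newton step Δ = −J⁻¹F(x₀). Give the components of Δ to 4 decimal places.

At (5/2, -1/2): F = (1.0000, -26.1250).
Jacobian J = [[-2·y, -2·x + 1], [10·x·y - y - 3, 5·x^2 - x - 2·y]].
At the point, J = [[1.0000, -4.0000], [-15.0000, 29.7500]] (det J = -30.2500).
Solving J·Δ = −F gives Δ = (-2.4711, -0.3678).

(-2.4711, -0.3678)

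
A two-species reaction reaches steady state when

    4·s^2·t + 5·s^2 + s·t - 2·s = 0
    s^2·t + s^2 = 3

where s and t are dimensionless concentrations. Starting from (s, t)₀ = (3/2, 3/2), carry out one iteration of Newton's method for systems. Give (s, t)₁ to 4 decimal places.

At (3/2, 3/2): F = (24.0000, 2.6250).
Jacobian J = [[8·s·t + 10·s + t - 2, 4·s^2 + s], [2·s·t + 2·s, s^2]].
At the point, J = [[32.5000, 10.5000], [7.5000, 2.2500]] (det J = -5.6250).
Solving J·Δ = −F gives Δ = (4.7000, -16.8333).
Then the next iterate is (s, t)₁ = (6.2000, -15.3333).

(6.2000, -15.3333)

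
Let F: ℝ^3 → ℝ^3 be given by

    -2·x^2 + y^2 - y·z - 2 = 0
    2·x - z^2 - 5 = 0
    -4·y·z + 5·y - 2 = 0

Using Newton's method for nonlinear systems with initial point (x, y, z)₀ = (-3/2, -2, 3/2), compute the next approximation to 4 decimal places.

At (-3/2, -2, 3/2): F = (0.5000, -10.2500, 0.0000).
Jacobian J = [[-4·x, 2·y - z, -y], [2, 0, -2·z], [0, -4·z + 5, -4·y]].
At the point, J = [[6.0000, -5.5000, 2.0000], [2.0000, 0.0000, -3.0000], [0.0000, -1.0000, 8.0000]] (det J = 66.0000).
Solving J·Δ = −F gives Δ = (6.5455, 7.5758, 0.9470).
Then the next iterate is (x, y, z)₁ = (5.0455, 5.5758, 2.4470).

(5.0455, 5.5758, 2.4470)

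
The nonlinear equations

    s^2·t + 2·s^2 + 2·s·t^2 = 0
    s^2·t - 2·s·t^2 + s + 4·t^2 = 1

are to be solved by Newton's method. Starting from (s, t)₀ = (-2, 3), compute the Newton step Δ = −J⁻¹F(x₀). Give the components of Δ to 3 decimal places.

At (-2, 3): F = (-16.000, 81.000).
Jacobian J = [[2·s·t + 4·s + 2·t^2, s^2 + 4·s·t], [2·s·t - 2·t^2 + 1, s^2 - 4·s·t + 8·t]].
At the point, J = [[-2.000, -20.000], [-29.000, 52.000]] (det J = -684.000).
Solving J·Δ = −F gives Δ = (1.152, -0.915).

(1.152, -0.915)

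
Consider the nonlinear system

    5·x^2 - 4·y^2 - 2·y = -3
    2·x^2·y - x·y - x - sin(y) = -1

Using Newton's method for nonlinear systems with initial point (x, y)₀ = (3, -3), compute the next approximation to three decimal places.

(1.926, -2.353)

At (3, -3): F = (18.000, -46.85888).
Jacobian J = [[10·x, -8·y - 2], [4·x·y - y - 1, 2·x^2 - x - cos(y)]].
At the point, J = [[30.000, 22.000], [-34.000, 15.98999]] (det J = 1227.69977).
Solving J·Δ = −F gives Δ = (-1.074, 0.647).
Then the next iterate is (x, y)₁ = (1.926, -2.353).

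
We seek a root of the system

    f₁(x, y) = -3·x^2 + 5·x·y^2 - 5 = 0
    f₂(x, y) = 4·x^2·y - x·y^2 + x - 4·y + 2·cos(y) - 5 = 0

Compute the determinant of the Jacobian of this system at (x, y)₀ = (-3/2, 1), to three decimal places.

-91.561

J = [[-6·x + 5·y^2, 10·x·y], [8·x·y - y^2 + 1, 4·x^2 - 2·x·y - 2·sin(y) - 4]].
At the point, J = [[14.000, -15.000], [-12.000, 6.31706]].
det J = -91.561.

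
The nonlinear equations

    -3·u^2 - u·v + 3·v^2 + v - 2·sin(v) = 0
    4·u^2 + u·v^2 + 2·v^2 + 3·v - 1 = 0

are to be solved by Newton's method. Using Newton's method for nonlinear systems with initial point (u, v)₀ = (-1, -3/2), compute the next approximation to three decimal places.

(-0.870, -0.979)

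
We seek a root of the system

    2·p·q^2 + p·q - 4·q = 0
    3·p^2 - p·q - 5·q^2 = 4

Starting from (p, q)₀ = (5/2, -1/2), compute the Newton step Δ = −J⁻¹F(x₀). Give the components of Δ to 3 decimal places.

(-1.001, 0.308)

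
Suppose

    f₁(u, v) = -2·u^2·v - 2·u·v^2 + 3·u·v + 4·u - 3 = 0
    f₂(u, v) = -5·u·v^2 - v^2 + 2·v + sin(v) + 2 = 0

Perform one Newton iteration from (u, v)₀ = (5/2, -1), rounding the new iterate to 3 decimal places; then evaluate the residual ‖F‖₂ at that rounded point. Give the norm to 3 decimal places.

4.383

At (5/2, -1): F = (7.000, -14.34147).
Jacobian J = [[-4·u·v - 2·v^2 + 3·v + 4, -2·u^2 - 4·u·v + 3·u], [-5·v^2, -10·u·v - 2·v + cos(v) + 2]].
At the point, J = [[9.000, 5.000], [-5.000, 29.54030]] (det J = 290.86272).
Solving J·Δ = −F gives Δ = (-0.957, 0.323).
Then the next iterate is (u, v)₁ = (1.543, -0.677).
Re-evaluating at (1.543, -0.677): F = (1.84743, -3.97479), so ‖F‖₂ = 4.383.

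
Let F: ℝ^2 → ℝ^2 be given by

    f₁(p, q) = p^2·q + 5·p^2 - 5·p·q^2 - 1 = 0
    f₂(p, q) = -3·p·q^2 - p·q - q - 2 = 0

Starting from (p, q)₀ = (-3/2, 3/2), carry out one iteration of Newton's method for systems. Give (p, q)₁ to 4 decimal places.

At (-3/2, 3/2): F = (30.5000, 8.8750).
Jacobian J = [[2·p·q + 10·p - 5·q^2, p^2 - 10·p·q], [-3·q^2 - q, -6·p·q - p - 1]].
At the point, J = [[-30.7500, 24.7500], [-8.2500, 14.0000]] (det J = -226.3125).
Solving J·Δ = −F gives Δ = (0.9162, -0.0940).
Then the next iterate is (p, q)₁ = (-0.5838, 1.4060).

(-0.5838, 1.4060)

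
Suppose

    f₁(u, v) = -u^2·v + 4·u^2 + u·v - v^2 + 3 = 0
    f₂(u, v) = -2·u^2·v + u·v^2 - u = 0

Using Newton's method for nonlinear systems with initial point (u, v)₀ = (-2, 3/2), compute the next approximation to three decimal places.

At (-2, 3/2): F = (7.750, -14.500).
Jacobian J = [[-2·u·v + 8·u + v, -u^2 + u - 2·v], [-4·u·v + v^2 - 1, -2·u^2 + 2·u·v]].
At the point, J = [[-8.500, -9.000], [13.250, -14.000]] (det J = 238.250).
Solving J·Δ = −F gives Δ = (1.003, -0.086).
Then the next iterate is (u, v)₁ = (-0.997, 1.414).

(-0.997, 1.414)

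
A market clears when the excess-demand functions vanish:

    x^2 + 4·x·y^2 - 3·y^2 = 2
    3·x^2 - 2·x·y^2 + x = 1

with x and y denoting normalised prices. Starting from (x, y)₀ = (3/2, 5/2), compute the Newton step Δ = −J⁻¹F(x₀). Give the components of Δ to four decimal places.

(-0.2941, -0.7176)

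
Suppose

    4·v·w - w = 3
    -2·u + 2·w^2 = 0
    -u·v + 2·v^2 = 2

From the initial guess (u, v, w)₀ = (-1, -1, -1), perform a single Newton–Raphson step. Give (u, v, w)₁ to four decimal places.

(0.4286, -0.8571, -0.7143)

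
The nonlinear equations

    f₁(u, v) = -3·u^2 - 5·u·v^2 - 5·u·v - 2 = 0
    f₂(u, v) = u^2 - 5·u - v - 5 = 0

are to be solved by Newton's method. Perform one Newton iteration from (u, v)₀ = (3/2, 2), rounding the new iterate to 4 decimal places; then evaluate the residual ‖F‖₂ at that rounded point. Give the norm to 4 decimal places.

At (3/2, 2): F = (-53.7500, -12.2500).
Jacobian J = [[-6·u - 5·v^2 - 5·v, -10·u·v - 5·u], [2·u - 5, -1]].
At the point, J = [[-39.0000, -37.5000], [-2.0000, -1.0000]] (det J = -36.0000).
Solving J·Δ = −F gives Δ = (-11.2674, 10.2847).
Then the next iterate is (u, v)₁ = (-9.7674, 12.2847).
Re-evaluating at (-9.7674, 12.2847): F = (7681.921478, 126.954403), so ‖F‖₂ = 7682.9705.

7682.9705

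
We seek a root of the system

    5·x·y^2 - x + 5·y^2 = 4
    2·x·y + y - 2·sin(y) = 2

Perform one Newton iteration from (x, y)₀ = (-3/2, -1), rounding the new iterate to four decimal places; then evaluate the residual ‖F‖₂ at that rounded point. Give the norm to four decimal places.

67.9831

At (-3/2, -1): F = (-5.0000, 1.682942).
Jacobian J = [[5·y^2 - 1, 10·x·y + 10·y], [2·y, 2·x - 2·cos(y) + 1]].
At the point, J = [[4.0000, 5.0000], [-2.0000, -3.080605]] (det J = -2.322418).
Solving J·Δ = −F gives Δ = (3.0091, -1.4073).
Then the next iterate is (x, y)₁ = (1.5091, -2.4073).
Re-evaluating at (1.5091, -2.4073): F = (67.193243, -10.332888), so ‖F‖₂ = 67.9831.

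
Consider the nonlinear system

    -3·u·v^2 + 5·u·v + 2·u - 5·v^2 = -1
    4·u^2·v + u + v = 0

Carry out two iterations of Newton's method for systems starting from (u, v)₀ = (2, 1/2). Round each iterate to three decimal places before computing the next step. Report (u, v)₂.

(-0.161, 0.469)

At (2, 1/2): F = (7.250, 10.500).
Jacobian J = [[-3·v^2 + 5·v + 2, -6·u·v + 5·u - 10·v], [8·u·v + 1, 4·u^2 + 1]].
At the point, J = [[3.750, -1.000], [9.000, 17.000]] (det J = 72.750).
Solving J·Δ = −F gives Δ = (-1.838, 0.356).
Then the next iterate is (u, v)₁ = (0.162, 0.856).
Round to (0.162, 0.856) and repeat: F = (-2.00243, 1.10786), J = [[4.08179, -8.58203], [2.10938, 1.10498]].
Δ = (-0.323, -0.387), so (u, v)₂ = (-0.161, 0.469).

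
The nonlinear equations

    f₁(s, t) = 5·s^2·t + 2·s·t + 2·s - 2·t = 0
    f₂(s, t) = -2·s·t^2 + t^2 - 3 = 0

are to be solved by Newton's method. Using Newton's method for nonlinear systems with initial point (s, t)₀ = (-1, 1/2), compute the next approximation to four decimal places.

At (-1, 1/2): F = (-1.5000, -2.2500).
Jacobian J = [[10·s·t + 2·t + 2, 5·s^2 + 2·s - 2], [-2·t^2, -4·s·t + 2·t]].
At the point, J = [[-2.0000, 1.0000], [-0.5000, 3.0000]] (det J = -5.5000).
Solving J·Δ = −F gives Δ = (-0.4091, 0.6818).
Then the next iterate is (s, t)₁ = (-1.4091, 1.1818).

(-1.4091, 1.1818)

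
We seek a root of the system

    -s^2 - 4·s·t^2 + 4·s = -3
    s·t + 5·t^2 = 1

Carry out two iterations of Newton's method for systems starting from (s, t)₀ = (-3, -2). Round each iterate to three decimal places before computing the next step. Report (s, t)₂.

(-6.723, 0.007)

At (-3, -2): F = (30.000, 25.000).
Jacobian J = [[-2·s - 4·t^2 + 4, -8·s·t], [t, s + 10·t]].
At the point, J = [[-6.000, -48.000], [-2.000, -23.000]] (det J = 42.000).
Solving J·Δ = −F gives Δ = (-12.143, 2.143).
Then the next iterate is (s, t)₁ = (-15.143, 0.143).
Round to (-15.143, 0.143) and repeat: F = (-285.64381, -3.06320), J = [[34.20420, 17.32359], [0.143, -13.713]].
Δ = (8.420, -0.136), so (s, t)₂ = (-6.723, 0.007).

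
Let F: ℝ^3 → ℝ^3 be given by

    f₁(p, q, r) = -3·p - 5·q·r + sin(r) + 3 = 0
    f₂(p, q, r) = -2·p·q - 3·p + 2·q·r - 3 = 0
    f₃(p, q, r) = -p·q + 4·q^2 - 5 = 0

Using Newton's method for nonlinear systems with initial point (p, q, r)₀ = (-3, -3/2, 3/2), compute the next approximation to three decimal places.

At (-3, -3/2, 3/2): F = (24.24749, -7.500, -0.500).
Jacobian J = [[-3, -5·r, -5·q + cos(r)], [-2·q - 3, -2·p + 2·r, 2·q], [-q, -p + 8·q, 0]].
At the point, J = [[-3.000, -7.500, 7.57074], [0.000, 9.000, -3.000], [1.500, -9.000, 0.000]] (det J = 12.54505).
Solving J·Δ = −F gives Δ = (9.632, 1.550, 2.150).
Then the next iterate is (p, q, r)₁ = (6.632, 0.050, 3.650).

(6.632, 0.050, 3.650)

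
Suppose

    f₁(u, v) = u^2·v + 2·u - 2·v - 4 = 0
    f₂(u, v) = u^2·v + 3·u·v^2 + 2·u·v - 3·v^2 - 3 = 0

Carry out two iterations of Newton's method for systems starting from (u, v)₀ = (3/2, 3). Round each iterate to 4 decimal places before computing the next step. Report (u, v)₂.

At (3/2, 3): F = (-0.2500, 26.2500).
Jacobian J = [[2·u·v + 2, u^2 - 2], [2·u·v + 3·v^2 + 2·v, u^2 + 6·u·v + 2·u - 6·v]].
At the point, J = [[11.0000, 0.2500], [42.0000, 14.2500]] (det J = 146.2500).
Solving J·Δ = −F gives Δ = (0.0692, -2.0462).
Then the next iterate is (u, v)₁ = (1.5692, 0.9538).
Round to (1.5692, 0.9538) and repeat: F = (-0.420574, 3.895495), J = [[4.993406, 0.462389], [7.630209, 8.858206]].
Δ = (0.1358, -0.5567), so (u, v)₂ = (1.7050, 0.3971).

(1.7050, 0.3971)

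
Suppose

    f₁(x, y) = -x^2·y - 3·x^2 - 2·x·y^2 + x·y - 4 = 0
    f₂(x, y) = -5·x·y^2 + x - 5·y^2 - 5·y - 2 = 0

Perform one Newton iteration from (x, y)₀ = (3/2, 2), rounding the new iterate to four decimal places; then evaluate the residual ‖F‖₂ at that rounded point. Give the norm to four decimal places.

At (3/2, 2): F = (-24.2500, -60.5000).
Jacobian J = [[-2·x·y - 6·x - 2·y^2 + y, -x^2 - 4·x·y + x], [-5·y^2 + 1, -10·x·y - 10·y - 5]].
At the point, J = [[-21.0000, -12.7500], [-19.0000, -55.0000]] (det J = 912.7500).
Solving J·Δ = −F gives Δ = (-0.6161, -0.8872).
Then the next iterate is (x, y)₁ = (0.8839, 1.1128).
Re-evaluating at (0.8839, 1.1128): F = (-8.418750, -18.344491), so ‖F‖₂ = 20.1840.

20.1840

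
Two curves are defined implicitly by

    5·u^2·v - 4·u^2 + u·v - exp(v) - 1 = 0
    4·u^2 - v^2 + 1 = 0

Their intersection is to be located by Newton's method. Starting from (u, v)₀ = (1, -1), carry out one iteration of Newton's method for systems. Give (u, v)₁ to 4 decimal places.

(0.4550, -0.8201)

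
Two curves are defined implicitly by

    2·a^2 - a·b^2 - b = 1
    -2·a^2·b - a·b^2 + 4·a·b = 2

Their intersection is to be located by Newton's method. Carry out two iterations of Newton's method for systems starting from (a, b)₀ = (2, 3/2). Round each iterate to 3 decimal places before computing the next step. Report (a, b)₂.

(1.045, 0.781)

At (2, 3/2): F = (1.000, -6.500).
Jacobian J = [[4·a - b^2, -2·a·b - 1], [-4·a·b - b^2 + 4·b, -2·a^2 - 2·a·b + 4·a]].
At the point, J = [[5.750, -7.000], [-8.250, -6.000]] (det J = -92.250).
Solving J·Δ = −F gives Δ = (-0.558, -0.316).
Then the next iterate is (a, b)₁ = (1.442, 1.184).
Round to (1.442, 1.184) and repeat: F = (-0.04675, -2.11610), J = [[4.36614, -4.41466], [-3.49517, -1.80538]].
Δ = (-0.397, -0.403), so (a, b)₂ = (1.045, 0.781).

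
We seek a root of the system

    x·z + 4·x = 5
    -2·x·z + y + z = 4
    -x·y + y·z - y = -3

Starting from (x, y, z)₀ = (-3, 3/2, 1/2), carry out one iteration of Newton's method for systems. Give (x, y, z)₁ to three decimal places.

At (-3, 3/2, 1/2): F = (-18.500, 1.000, 6.750).
Jacobian J = [[z + 4, 0, x], [-2·z, 1, -2·x + 1], [-y, -x + z - 1, y]].
At the point, J = [[4.500, 0.000, -3.000], [-1.000, 1.000, 7.000], [-1.500, 2.500, 1.500]] (det J = -69.000).
Solving J·Δ = −F gives Δ = (4.475, -0.342, 0.545).
Then the next iterate is (x, y, z)₁ = (1.475, 1.158, 1.045).

(1.475, 1.158, 1.045)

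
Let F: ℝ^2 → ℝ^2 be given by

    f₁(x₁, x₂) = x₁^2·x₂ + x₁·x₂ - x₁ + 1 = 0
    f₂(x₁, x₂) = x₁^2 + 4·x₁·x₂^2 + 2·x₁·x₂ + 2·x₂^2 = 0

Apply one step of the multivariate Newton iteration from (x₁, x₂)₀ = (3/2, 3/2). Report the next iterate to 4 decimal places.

At (3/2, 3/2): F = (5.1250, 24.7500).
Jacobian J = [[2·x₁·x₂ + x₂ - 1, x₁^2 + x₁], [2·x₁ + 4·x₂^2 + 2·x₂, 8·x₁·x₂ + 2·x₁ + 4·x₂]].
At the point, J = [[5.0000, 3.7500], [15.0000, 27.0000]] (det J = 78.7500).
Solving J·Δ = −F gives Δ = (-0.5786, -0.5952).
Then the next iterate is (x₁, x₂)₁ = (0.9214, 0.9048).

(0.9214, 0.9048)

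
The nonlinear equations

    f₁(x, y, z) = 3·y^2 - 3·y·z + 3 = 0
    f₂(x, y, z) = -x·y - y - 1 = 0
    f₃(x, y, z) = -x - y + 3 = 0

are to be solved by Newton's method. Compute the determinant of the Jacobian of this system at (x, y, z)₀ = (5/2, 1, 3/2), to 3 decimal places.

J = [[0, 6·y - 3·z, -3·y], [-y, -x - 1, 0], [-1, -1, 0]].
At the point, J = [[0.000, 1.500, -3.000], [-1.000, -3.500, 0.000], [-1.000, -1.000, 0.000]].
det J = 7.500.

7.500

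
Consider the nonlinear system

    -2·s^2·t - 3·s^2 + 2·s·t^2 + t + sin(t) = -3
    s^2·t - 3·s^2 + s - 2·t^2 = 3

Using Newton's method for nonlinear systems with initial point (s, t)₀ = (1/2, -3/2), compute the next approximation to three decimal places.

(0.629, -0.128)

At (1/2, -3/2): F = (2.75251, -8.125).
Jacobian J = [[-4·s·t - 6·s + 2·t^2, -2·s^2 + 4·s·t + cos(t) + 1], [2·s·t - 6·s + 1, s^2 - 4·t]].
At the point, J = [[4.500, -2.42926], [-3.500, 6.250]] (det J = 19.62258).
Solving J·Δ = −F gives Δ = (0.129, 1.372).
Then the next iterate is (s, t)₁ = (0.629, -0.128).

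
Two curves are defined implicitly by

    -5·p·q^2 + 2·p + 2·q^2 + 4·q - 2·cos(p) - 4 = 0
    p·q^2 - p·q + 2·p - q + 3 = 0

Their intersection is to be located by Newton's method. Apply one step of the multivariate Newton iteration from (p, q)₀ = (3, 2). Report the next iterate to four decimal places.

(-3.0456, 3.3978)

At (3, 2): F = (-40.020015, 13.0000).
Jacobian J = [[-5·q^2 + 2·sin(p) + 2, -10·p·q + 4·q + 4], [q^2 - q + 2, 2·p·q - p - 1]].
At the point, J = [[-17.717760, -48.0000], [4.0000, 8.0000]] (det J = 50.257920).
Solving J·Δ = −F gives Δ = (-6.0456, 1.3978).
Then the next iterate is (p, q)₁ = (-3.0456, 3.3978).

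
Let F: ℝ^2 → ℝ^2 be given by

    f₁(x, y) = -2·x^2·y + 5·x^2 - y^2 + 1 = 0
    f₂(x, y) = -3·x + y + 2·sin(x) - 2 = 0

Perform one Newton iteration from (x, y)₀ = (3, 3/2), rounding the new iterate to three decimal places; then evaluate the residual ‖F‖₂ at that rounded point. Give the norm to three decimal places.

At (3, 3/2): F = (16.750, -9.21776).
Jacobian J = [[-4·x·y + 10·x, -2·x^2 - 2·y], [2·cos(x) - 3, 1]].
At the point, J = [[12.000, -21.000], [-4.97998, 1.000]] (det J = -92.57968).
Solving J·Δ = −F gives Δ = (-1.910, -0.294).
Then the next iterate is (x, y)₁ = (1.090, 1.206).
Re-evaluating at (1.090, 1.206): F = (2.62037, -2.29075), so ‖F‖₂ = 3.480.

3.480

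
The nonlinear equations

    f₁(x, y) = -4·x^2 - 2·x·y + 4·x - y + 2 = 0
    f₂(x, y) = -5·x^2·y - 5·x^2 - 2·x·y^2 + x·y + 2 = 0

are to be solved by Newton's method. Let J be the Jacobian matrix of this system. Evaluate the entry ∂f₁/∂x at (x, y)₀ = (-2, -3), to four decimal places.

26.0000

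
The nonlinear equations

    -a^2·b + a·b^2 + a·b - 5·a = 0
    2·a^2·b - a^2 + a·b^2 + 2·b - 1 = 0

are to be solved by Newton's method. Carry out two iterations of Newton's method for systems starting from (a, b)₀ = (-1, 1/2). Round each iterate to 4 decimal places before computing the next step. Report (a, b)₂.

At (-1, 1/2): F = (3.7500, -0.2500).
Jacobian J = [[-2·a·b + b^2 + b - 5, -a^2 + 2·a·b + a], [4·a·b - 2·a + b^2, 2·a^2 + 2·a·b + 2]].
At the point, J = [[-3.2500, -3.0000], [0.2500, 3.0000]] (det J = -9.0000).
Solving J·Δ = −F gives Δ = (1.1667, -0.0139).
Then the next iterate is (a, b)₁ = (0.1667, 0.4861).
Round to (0.1667, 0.4861) and repeat: F = (-0.726585, 0.010818), J = [[-4.439673, 0.300977], [0.227025, 2.217644]].
Δ = (-0.1629, 0.0118), so (a, b)₂ = (0.0038, 0.4979).

(0.0038, 0.4979)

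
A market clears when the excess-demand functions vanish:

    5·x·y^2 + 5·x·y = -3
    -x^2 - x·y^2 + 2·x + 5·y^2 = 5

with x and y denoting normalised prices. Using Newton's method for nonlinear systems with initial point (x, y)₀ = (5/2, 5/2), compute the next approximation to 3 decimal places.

(1.935, 1.332)

At (5/2, 5/2): F = (112.375, 9.375).
Jacobian J = [[5·y^2 + 5·y, 10·x·y + 5·x], [-2·x - y^2 + 2, -2·x·y + 10·y]].
At the point, J = [[43.750, 75.000], [-9.250, 12.500]] (det J = 1240.625).
Solving J·Δ = −F gives Δ = (-0.565, -1.168).
Then the next iterate is (x, y)₁ = (1.935, 1.332).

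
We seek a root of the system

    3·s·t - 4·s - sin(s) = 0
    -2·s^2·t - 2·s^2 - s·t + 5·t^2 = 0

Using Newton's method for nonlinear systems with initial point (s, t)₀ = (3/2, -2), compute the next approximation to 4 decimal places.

(0.2062, -1.3404)

At (3/2, -2): F = (-15.997495, 27.5000).
Jacobian J = [[3·t - cos(s) - 4, 3·s], [-4·s·t - 4·s - t, -2·s^2 - s + 10·t]].
At the point, J = [[-10.070737, 4.5000], [8.0000, -26.0000]] (det J = 225.839167).
Solving J·Δ = −F gives Δ = (-1.2938, 0.6596).
Then the next iterate is (s, t)₁ = (0.2062, -1.3404).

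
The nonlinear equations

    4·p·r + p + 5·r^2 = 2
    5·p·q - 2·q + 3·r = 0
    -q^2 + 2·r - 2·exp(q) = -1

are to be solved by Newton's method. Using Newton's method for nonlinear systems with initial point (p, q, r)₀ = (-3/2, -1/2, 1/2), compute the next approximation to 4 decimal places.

At (-3/2, -1/2, 1/2): F = (-5.2500, 6.2500, 0.536939).
Jacobian J = [[4·r + 1, 0, 4·p + 10·r], [5·q, 5·p - 2, 3], [0, -2·q - 2·exp(q), 2]].
At the point, J = [[3.0000, 0.0000, -1.0000], [-2.5000, -9.5000, 3.0000], [0.0000, -0.213061, 2.0000]] (det J = -55.615101).
Solving J·Δ = −F gives Δ = (1.6655, 0.1395, -0.2536).
Then the next iterate is (p, q, r)₁ = (0.1655, -0.3605, 0.2464).

(0.1655, -0.3605, 0.2464)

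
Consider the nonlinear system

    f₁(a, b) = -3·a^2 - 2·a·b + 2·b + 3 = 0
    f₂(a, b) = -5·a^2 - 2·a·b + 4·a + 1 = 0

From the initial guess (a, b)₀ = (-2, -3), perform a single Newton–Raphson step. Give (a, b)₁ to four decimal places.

(-0.8333, -2.0000)

At (-2, -3): F = (-27.0000, -39.0000).
Jacobian J = [[-6·a - 2·b, -2·a + 2], [-10·a - 2·b + 4, -2·a]].
At the point, J = [[18.0000, 6.0000], [30.0000, 4.0000]] (det J = -108.0000).
Solving J·Δ = −F gives Δ = (1.1667, 1.0000).
Then the next iterate is (a, b)₁ = (-0.8333, -2.0000).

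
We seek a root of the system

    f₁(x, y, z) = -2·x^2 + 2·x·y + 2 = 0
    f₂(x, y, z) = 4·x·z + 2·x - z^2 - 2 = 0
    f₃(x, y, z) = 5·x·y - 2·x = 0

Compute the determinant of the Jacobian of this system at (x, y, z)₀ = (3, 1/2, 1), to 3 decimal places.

J = [[-4·x + 2·y, 2·x, 0], [4·z + 2, 0, 4·x - 2·z], [5·y - 2, 5·x, 0]].
At the point, J = [[-11.000, 6.000, 0.000], [6.000, 0.000, 10.000], [0.500, 15.000, 0.000]].
det J = 1680.000.

1680.000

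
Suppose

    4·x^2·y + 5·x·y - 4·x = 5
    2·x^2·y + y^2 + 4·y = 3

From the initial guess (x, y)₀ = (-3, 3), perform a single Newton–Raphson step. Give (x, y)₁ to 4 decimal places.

(-2.5294, 1.0336)

At (-3, 3): F = (70.0000, 72.0000).
Jacobian J = [[8·x·y + 5·y - 4, 4·x^2 + 5·x], [4·x·y, 2·x^2 + 2·y + 4]].
At the point, J = [[-61.0000, 21.0000], [-36.0000, 28.0000]] (det J = -952.0000).
Solving J·Δ = −F gives Δ = (0.4706, -1.9664).
Then the next iterate is (x, y)₁ = (-2.5294, 1.0336).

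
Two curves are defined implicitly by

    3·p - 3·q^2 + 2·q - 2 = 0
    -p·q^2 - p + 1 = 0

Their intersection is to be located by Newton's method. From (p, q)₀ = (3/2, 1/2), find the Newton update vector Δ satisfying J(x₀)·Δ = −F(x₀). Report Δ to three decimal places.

At (3/2, 1/2): F = (2.750, -0.875).
Jacobian J = [[3, -6·q + 2], [-q^2 - 1, -2·p·q]].
At the point, J = [[3.000, -1.000], [-1.250, -1.500]] (det J = -5.750).
Solving J·Δ = −F gives Δ = (-0.870, 0.141).

(-0.870, 0.141)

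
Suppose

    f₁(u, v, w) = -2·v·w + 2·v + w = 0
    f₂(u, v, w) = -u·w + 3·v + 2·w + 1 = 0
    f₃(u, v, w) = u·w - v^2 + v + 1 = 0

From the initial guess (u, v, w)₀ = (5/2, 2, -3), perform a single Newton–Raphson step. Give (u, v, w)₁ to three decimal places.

At (5/2, 2, -3): F = (13.000, 8.500, -8.500).
Jacobian J = [[0, -2·w + 2, -2·v + 1], [-w, 3, -u + 2], [w, -2·v + 1, u]].
At the point, J = [[0.000, 8.000, -3.000], [3.000, 3.000, -0.500], [-3.000, -3.000, 2.500]] (det J = -48.000).
Solving J·Δ = −F gives Δ = (-1.208, -1.625, 0.000).
Then the next iterate is (u, v, w)₁ = (1.292, 0.375, -3.000).

(1.292, 0.375, -3.000)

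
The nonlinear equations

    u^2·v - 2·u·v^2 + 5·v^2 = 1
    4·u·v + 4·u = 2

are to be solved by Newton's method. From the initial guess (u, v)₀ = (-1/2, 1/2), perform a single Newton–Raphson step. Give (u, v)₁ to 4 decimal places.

At (-1/2, 1/2): F = (0.6250, -5.0000).
Jacobian J = [[2·u·v - 2·v^2, u^2 - 4·u·v + 10·v], [4·v + 4, 4·u]].
At the point, J = [[-1.0000, 6.2500], [6.0000, -2.0000]] (det J = -35.5000).
Solving J·Δ = −F gives Δ = (0.8451, 0.0352).
Then the next iterate is (u, v)₁ = (0.3451, 0.5352).

(0.3451, 0.5352)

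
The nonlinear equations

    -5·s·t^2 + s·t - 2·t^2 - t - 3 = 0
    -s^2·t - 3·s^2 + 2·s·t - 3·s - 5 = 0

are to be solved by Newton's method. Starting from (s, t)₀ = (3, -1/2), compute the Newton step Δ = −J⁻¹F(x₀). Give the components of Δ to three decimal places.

(-2.117, 0.239)

At (3, -1/2): F = (-8.250, -39.500).
Jacobian J = [[-5·t^2 + t, -10·s·t + s - 4·t - 1], [-2·s·t - 6·s + 2·t - 3, -s^2 + 2·s]].
At the point, J = [[-1.750, 19.000], [-19.000, -3.000]] (det J = 366.250).
Solving J·Δ = −F gives Δ = (-2.117, 0.239).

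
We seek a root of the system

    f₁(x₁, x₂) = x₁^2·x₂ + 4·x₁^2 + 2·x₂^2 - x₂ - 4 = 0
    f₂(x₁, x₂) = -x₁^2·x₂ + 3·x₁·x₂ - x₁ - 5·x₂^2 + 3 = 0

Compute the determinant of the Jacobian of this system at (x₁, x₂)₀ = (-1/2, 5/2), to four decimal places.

90.6250

J = [[2·x₁·x₂ + 8·x₁, x₁^2 + 4·x₂ - 1], [-2·x₁·x₂ + 3·x₂ - 1, -x₁^2 + 3·x₁ - 10·x₂]].
At the point, J = [[-6.5000, 9.2500], [9.0000, -26.7500]].
det J = 90.6250.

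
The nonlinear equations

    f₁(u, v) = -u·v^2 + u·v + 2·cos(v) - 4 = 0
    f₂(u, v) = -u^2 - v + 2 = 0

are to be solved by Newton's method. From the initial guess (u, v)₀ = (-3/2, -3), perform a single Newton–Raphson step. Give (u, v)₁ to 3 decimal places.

(-1.877, -1.381)

At (-3/2, -3): F = (12.02002, 2.750).
Jacobian J = [[-v^2 + v, -2·u·v + u - 2·sin(v)], [-2·u, -1]].
At the point, J = [[-12.000, -10.21776], [3.000, -1.000]] (det J = 42.65328).
Solving J·Δ = −F gives Δ = (-0.377, 1.619).
Then the next iterate is (u, v)₁ = (-1.877, -1.381).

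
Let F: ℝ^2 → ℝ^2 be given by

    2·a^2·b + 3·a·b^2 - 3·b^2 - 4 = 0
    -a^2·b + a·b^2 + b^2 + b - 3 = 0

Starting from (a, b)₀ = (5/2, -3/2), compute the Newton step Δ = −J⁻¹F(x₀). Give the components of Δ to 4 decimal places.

At (5/2, -3/2): F = (-12.6250, 12.7500).
Jacobian J = [[4·a·b + 3·b^2, 2·a^2 + 6·a·b - 6·b], [-2·a·b + b^2, -a^2 + 2·a·b + 2·b + 1]].
At the point, J = [[-8.2500, -1.0000], [9.7500, -15.7500]] (det J = 139.6875).
Solving J·Δ = −F gives Δ = (-1.5148, -0.1282).

(-1.5148, -0.1282)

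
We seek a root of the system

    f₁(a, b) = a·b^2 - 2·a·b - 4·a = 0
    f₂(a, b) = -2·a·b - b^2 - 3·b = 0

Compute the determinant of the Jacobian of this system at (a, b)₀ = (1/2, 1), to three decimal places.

J = [[b^2 - 2·b - 4, 2·a·b - 2·a], [-2·b, -2·a - 2·b - 3]].
At the point, J = [[-5.000, 0.000], [-2.000, -6.000]].
det J = 30.000.

30.000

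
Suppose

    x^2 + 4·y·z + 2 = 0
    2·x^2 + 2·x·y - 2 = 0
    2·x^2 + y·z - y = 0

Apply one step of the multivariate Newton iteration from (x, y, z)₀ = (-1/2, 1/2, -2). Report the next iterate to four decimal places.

(1.4167, -3.4167, -15.8333)

At (-1/2, 1/2, -2): F = (-1.7500, -2.0000, -1.0000).
Jacobian J = [[2·x, 4·z, 4·y], [4·x + 2·y, 2·x, 0], [4·x, z - 1, y]].
At the point, J = [[-1.0000, -8.0000, 2.0000], [-1.0000, -1.0000, 0.0000], [-2.0000, -3.0000, 0.5000]] (det J = -1.5000).
Solving J·Δ = −F gives Δ = (1.9167, -3.9167, -13.8333).
Then the next iterate is (x, y, z)₁ = (1.4167, -3.4167, -15.8333).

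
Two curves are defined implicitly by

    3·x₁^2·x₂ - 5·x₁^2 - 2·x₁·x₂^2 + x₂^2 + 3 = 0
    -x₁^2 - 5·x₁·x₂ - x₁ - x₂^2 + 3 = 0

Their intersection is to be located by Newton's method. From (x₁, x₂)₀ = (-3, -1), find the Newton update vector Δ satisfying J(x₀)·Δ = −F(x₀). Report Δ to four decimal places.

(1.2377, 0.3896)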